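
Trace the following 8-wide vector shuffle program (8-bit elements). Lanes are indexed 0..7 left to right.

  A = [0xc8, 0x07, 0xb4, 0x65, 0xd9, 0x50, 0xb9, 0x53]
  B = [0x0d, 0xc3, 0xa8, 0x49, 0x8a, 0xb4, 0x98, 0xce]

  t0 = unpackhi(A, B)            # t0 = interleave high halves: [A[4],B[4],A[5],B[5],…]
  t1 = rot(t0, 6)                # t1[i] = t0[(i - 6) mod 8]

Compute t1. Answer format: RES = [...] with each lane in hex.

RES = [ 0x50  0xb4  0xb9  0x98  0x53  0xce  0xd9  0x8a ]

t0 = [0xd9, 0x8a, 0x50, 0xb4, 0xb9, 0x98, 0x53, 0xce]
t1 = [0x50, 0xb4, 0xb9, 0x98, 0x53, 0xce, 0xd9, 0x8a]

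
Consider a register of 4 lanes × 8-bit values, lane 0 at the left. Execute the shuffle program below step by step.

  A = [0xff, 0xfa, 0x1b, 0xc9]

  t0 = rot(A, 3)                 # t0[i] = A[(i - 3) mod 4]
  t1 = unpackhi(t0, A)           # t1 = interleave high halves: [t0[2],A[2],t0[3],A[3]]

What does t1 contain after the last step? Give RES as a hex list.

RES = [ 0xc9  0x1b  0xff  0xc9 ]

t0 = [0xfa, 0x1b, 0xc9, 0xff]
t1 = [0xc9, 0x1b, 0xff, 0xc9]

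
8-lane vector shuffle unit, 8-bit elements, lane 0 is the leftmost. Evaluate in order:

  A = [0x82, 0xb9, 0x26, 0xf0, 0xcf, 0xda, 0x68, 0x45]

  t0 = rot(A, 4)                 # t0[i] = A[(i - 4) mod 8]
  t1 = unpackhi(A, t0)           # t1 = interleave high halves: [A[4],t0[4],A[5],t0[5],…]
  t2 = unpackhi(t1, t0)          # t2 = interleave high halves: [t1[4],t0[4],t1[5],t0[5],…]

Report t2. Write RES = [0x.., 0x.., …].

RES = [ 0x68  0x82  0x26  0xb9  0x45  0x26  0xf0  0xf0 ]

t0 = [0xcf, 0xda, 0x68, 0x45, 0x82, 0xb9, 0x26, 0xf0]
t1 = [0xcf, 0x82, 0xda, 0xb9, 0x68, 0x26, 0x45, 0xf0]
t2 = [0x68, 0x82, 0x26, 0xb9, 0x45, 0x26, 0xf0, 0xf0]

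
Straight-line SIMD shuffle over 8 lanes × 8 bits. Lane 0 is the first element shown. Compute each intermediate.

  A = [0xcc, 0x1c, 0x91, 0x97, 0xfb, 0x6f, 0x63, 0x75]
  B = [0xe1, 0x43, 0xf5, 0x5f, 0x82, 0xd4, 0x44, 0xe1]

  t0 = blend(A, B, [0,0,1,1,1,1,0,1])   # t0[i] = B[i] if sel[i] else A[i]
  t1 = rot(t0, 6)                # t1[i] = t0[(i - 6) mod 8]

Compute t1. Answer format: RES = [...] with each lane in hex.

  t0: cc 1c f5 5f 82 d4 63 e1
  t1: f5 5f 82 d4 63 e1 cc 1c

RES = [0xf5, 0x5f, 0x82, 0xd4, 0x63, 0xe1, 0xcc, 0x1c]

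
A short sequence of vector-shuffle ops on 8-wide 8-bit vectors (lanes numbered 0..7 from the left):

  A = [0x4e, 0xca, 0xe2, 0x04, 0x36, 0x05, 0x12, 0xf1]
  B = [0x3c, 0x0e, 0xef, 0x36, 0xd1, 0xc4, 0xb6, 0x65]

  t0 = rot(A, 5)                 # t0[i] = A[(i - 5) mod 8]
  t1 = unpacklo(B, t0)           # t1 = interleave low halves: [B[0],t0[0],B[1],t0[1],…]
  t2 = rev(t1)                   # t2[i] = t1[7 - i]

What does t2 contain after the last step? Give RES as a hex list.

RES = [ 0x12  0x36  0x05  0xef  0x36  0x0e  0x04  0x3c ]

t0 = [0x04, 0x36, 0x05, 0x12, 0xf1, 0x4e, 0xca, 0xe2]
t1 = [0x3c, 0x04, 0x0e, 0x36, 0xef, 0x05, 0x36, 0x12]
t2 = [0x12, 0x36, 0x05, 0xef, 0x36, 0x0e, 0x04, 0x3c]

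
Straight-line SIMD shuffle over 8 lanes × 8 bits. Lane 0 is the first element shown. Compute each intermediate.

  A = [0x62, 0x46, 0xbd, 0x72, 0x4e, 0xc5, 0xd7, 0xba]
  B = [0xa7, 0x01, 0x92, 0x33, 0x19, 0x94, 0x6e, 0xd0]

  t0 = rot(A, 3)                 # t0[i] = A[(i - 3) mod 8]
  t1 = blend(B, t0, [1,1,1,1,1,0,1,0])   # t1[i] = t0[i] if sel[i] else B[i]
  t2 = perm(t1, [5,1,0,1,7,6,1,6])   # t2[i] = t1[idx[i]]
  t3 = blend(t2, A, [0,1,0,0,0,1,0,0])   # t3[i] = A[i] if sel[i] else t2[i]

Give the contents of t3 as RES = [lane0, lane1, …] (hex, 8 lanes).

t0 = [0xc5, 0xd7, 0xba, 0x62, 0x46, 0xbd, 0x72, 0x4e]
t1 = [0xc5, 0xd7, 0xba, 0x62, 0x46, 0x94, 0x72, 0xd0]
t2 = [0x94, 0xd7, 0xc5, 0xd7, 0xd0, 0x72, 0xd7, 0x72]
t3 = [0x94, 0x46, 0xc5, 0xd7, 0xd0, 0xc5, 0xd7, 0x72]

RES = [ 0x94  0x46  0xc5  0xd7  0xd0  0xc5  0xd7  0x72 ]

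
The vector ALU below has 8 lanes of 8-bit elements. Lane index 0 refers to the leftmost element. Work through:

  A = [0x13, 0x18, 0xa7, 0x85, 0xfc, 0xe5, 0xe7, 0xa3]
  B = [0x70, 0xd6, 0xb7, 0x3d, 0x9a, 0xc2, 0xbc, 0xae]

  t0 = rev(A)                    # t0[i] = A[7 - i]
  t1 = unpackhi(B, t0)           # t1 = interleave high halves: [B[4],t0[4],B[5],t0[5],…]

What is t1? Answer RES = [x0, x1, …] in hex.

RES = [0x9a, 0x85, 0xc2, 0xa7, 0xbc, 0x18, 0xae, 0x13]

→ t0 |a3|e7|e5|fc|85|a7|18|13|
→ t1 |9a|85|c2|a7|bc|18|ae|13|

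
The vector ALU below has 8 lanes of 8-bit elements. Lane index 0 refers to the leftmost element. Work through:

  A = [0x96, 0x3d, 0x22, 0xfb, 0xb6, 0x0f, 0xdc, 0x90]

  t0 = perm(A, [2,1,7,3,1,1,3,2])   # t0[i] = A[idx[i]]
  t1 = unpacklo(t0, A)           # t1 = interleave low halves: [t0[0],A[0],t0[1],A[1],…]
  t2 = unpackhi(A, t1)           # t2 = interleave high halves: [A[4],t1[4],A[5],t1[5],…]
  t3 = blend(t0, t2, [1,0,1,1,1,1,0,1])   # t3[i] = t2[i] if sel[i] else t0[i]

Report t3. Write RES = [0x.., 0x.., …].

→ t0 |22|3d|90|fb|3d|3d|fb|22|
→ t1 |22|96|3d|3d|90|22|fb|fb|
→ t2 |b6|90|0f|22|dc|fb|90|fb|
→ t3 |b6|3d|0f|22|dc|fb|fb|fb|

RES = [0xb6, 0x3d, 0x0f, 0x22, 0xdc, 0xfb, 0xfb, 0xfb]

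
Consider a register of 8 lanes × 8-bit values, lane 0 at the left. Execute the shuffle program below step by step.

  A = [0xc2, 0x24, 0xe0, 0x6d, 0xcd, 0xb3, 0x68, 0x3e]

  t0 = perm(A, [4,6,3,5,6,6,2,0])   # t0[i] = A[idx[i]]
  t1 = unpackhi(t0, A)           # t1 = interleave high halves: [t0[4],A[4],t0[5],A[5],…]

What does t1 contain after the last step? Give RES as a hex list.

RES = [ 0x68  0xcd  0x68  0xb3  0xe0  0x68  0xc2  0x3e ]

  t0: cd 68 6d b3 68 68 e0 c2
  t1: 68 cd 68 b3 e0 68 c2 3e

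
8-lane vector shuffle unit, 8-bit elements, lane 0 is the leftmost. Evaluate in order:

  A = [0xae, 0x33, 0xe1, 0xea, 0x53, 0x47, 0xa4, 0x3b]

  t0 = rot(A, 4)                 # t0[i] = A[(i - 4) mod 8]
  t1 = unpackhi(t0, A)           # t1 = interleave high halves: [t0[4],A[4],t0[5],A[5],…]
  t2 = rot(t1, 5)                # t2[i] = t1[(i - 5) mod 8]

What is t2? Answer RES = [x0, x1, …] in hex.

RES = [0x47, 0xe1, 0xa4, 0xea, 0x3b, 0xae, 0x53, 0x33]

  t0: 53 47 a4 3b ae 33 e1 ea
  t1: ae 53 33 47 e1 a4 ea 3b
  t2: 47 e1 a4 ea 3b ae 53 33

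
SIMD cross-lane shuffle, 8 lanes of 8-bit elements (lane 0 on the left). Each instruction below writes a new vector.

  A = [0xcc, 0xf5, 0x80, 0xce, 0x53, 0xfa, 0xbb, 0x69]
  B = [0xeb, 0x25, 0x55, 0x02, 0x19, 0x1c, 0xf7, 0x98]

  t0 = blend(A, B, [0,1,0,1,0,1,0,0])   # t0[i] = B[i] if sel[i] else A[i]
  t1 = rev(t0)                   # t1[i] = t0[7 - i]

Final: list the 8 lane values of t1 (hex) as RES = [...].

→ t0 |cc|25|80|02|53|1c|bb|69|
→ t1 |69|bb|1c|53|02|80|25|cc|

RES = [0x69, 0xbb, 0x1c, 0x53, 0x02, 0x80, 0x25, 0xcc]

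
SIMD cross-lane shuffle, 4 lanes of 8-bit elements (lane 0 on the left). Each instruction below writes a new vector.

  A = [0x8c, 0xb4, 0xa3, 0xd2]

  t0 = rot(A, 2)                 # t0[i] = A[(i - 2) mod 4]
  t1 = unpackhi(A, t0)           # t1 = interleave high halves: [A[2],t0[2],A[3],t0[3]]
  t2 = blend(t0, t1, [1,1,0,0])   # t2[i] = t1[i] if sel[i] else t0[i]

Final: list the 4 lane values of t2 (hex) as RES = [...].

RES = [ 0xa3  0x8c  0x8c  0xb4 ]

→ t0 |a3|d2|8c|b4|
→ t1 |a3|8c|d2|b4|
→ t2 |a3|8c|8c|b4|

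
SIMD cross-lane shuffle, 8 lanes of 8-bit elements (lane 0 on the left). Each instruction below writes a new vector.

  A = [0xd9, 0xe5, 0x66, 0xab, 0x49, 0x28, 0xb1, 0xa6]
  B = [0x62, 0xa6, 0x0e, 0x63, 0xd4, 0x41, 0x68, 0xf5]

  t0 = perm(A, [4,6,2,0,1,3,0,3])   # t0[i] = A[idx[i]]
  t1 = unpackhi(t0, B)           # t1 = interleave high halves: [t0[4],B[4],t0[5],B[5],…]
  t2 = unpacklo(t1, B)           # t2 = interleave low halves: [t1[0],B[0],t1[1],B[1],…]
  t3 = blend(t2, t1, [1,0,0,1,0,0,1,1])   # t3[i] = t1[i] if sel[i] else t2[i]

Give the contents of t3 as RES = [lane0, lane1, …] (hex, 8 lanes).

→ t0 |49|b1|66|d9|e5|ab|d9|ab|
→ t1 |e5|d4|ab|41|d9|68|ab|f5|
→ t2 |e5|62|d4|a6|ab|0e|41|63|
→ t3 |e5|62|d4|41|ab|0e|ab|f5|

RES = [0xe5, 0x62, 0xd4, 0x41, 0xab, 0x0e, 0xab, 0xf5]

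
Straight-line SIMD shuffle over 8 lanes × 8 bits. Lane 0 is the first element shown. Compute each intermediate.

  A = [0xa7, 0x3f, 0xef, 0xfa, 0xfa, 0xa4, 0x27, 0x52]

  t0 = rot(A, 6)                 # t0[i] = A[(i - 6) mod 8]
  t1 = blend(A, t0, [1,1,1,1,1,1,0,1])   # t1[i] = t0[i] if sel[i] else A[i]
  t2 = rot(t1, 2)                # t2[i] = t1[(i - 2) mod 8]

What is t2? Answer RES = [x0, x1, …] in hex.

t0 = [0xef, 0xfa, 0xfa, 0xa4, 0x27, 0x52, 0xa7, 0x3f]
t1 = [0xef, 0xfa, 0xfa, 0xa4, 0x27, 0x52, 0x27, 0x3f]
t2 = [0x27, 0x3f, 0xef, 0xfa, 0xfa, 0xa4, 0x27, 0x52]

RES = [0x27, 0x3f, 0xef, 0xfa, 0xfa, 0xa4, 0x27, 0x52]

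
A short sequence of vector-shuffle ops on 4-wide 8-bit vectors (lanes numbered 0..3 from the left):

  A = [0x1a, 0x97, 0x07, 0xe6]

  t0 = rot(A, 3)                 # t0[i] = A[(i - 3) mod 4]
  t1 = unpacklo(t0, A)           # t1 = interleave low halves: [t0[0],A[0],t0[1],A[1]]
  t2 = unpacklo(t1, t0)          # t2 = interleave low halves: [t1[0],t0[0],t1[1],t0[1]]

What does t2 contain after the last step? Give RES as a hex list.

  t0: 97 07 e6 1a
  t1: 97 1a 07 97
  t2: 97 97 1a 07

RES = [0x97, 0x97, 0x1a, 0x07]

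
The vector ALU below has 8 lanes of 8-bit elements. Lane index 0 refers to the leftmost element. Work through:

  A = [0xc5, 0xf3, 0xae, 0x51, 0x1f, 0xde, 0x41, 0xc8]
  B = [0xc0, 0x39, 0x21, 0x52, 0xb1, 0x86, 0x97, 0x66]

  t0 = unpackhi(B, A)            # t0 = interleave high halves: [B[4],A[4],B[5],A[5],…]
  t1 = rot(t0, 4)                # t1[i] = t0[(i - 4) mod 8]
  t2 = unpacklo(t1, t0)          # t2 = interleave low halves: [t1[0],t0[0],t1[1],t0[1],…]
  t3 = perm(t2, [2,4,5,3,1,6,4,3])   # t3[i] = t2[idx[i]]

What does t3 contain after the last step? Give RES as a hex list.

RES = [0x41, 0x66, 0x86, 0x1f, 0xb1, 0xc8, 0x66, 0x1f]

  t0: b1 1f 86 de 97 41 66 c8
  t1: 97 41 66 c8 b1 1f 86 de
  t2: 97 b1 41 1f 66 86 c8 de
  t3: 41 66 86 1f b1 c8 66 1f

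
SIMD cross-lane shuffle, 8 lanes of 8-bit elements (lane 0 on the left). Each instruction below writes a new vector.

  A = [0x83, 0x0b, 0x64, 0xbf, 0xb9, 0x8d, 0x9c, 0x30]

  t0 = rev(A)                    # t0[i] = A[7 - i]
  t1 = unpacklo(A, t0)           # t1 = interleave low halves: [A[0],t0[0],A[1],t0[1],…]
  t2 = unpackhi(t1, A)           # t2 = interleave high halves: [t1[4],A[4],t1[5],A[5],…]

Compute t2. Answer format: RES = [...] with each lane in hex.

t0 = [0x30, 0x9c, 0x8d, 0xb9, 0xbf, 0x64, 0x0b, 0x83]
t1 = [0x83, 0x30, 0x0b, 0x9c, 0x64, 0x8d, 0xbf, 0xb9]
t2 = [0x64, 0xb9, 0x8d, 0x8d, 0xbf, 0x9c, 0xb9, 0x30]

RES = [0x64, 0xb9, 0x8d, 0x8d, 0xbf, 0x9c, 0xb9, 0x30]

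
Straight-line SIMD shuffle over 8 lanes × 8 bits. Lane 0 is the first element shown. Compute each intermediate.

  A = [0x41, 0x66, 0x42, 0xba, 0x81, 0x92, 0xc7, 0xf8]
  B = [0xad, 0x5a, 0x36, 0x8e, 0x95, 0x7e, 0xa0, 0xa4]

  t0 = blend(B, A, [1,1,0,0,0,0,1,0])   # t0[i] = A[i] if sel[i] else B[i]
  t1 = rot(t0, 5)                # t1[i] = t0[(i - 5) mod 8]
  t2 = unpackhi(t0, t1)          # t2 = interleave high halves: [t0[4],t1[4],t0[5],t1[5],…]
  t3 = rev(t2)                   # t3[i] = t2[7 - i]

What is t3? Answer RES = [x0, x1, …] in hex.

t0 = [0x41, 0x66, 0x36, 0x8e, 0x95, 0x7e, 0xc7, 0xa4]
t1 = [0x8e, 0x95, 0x7e, 0xc7, 0xa4, 0x41, 0x66, 0x36]
t2 = [0x95, 0xa4, 0x7e, 0x41, 0xc7, 0x66, 0xa4, 0x36]
t3 = [0x36, 0xa4, 0x66, 0xc7, 0x41, 0x7e, 0xa4, 0x95]

RES = [ 0x36  0xa4  0x66  0xc7  0x41  0x7e  0xa4  0x95 ]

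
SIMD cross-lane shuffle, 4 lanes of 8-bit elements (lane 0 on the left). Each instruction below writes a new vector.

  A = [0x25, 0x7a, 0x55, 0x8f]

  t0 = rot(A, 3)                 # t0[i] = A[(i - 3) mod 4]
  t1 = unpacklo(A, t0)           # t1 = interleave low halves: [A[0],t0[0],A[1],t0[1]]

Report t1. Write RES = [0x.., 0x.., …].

RES = [ 0x25  0x7a  0x7a  0x55 ]

t0 = [0x7a, 0x55, 0x8f, 0x25]
t1 = [0x25, 0x7a, 0x7a, 0x55]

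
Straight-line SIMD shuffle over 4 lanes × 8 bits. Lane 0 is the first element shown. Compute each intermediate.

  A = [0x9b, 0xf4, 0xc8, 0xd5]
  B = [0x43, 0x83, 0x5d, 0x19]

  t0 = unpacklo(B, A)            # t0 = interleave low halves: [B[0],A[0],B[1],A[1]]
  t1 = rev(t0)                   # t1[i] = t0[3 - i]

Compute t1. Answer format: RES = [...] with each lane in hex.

  t0: 43 9b 83 f4
  t1: f4 83 9b 43

RES = [0xf4, 0x83, 0x9b, 0x43]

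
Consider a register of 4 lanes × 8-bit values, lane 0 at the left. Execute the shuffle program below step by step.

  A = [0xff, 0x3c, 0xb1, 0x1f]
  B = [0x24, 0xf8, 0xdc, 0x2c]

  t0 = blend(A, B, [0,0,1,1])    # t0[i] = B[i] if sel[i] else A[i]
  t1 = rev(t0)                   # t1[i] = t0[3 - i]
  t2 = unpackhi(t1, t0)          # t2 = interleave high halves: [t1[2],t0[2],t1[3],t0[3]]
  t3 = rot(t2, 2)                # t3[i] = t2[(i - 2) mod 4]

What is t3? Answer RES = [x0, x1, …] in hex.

  t0: ff 3c dc 2c
  t1: 2c dc 3c ff
  t2: 3c dc ff 2c
  t3: ff 2c 3c dc

RES = [0xff, 0x2c, 0x3c, 0xdc]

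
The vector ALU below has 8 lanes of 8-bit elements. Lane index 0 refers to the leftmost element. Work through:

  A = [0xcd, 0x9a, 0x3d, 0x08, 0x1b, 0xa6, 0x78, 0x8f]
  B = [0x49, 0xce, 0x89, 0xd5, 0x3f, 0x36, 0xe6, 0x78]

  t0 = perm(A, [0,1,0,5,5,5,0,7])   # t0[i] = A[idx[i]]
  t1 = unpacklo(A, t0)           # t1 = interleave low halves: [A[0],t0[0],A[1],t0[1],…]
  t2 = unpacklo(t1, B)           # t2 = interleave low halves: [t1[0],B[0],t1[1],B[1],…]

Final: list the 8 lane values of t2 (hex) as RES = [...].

→ t0 |cd|9a|cd|a6|a6|a6|cd|8f|
→ t1 |cd|cd|9a|9a|3d|cd|08|a6|
→ t2 |cd|49|cd|ce|9a|89|9a|d5|

RES = [ 0xcd  0x49  0xcd  0xce  0x9a  0x89  0x9a  0xd5 ]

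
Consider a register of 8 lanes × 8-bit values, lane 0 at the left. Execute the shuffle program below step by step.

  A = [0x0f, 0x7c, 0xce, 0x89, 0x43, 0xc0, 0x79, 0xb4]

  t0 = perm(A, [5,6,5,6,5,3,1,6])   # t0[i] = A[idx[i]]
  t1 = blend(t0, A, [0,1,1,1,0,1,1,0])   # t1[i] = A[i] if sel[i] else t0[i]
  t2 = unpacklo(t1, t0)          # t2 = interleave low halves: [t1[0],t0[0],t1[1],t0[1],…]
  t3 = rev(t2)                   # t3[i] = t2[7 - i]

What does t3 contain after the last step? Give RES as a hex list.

→ t0 |c0|79|c0|79|c0|89|7c|79|
→ t1 |c0|7c|ce|89|c0|c0|79|79|
→ t2 |c0|c0|7c|79|ce|c0|89|79|
→ t3 |79|89|c0|ce|79|7c|c0|c0|

RES = [0x79, 0x89, 0xc0, 0xce, 0x79, 0x7c, 0xc0, 0xc0]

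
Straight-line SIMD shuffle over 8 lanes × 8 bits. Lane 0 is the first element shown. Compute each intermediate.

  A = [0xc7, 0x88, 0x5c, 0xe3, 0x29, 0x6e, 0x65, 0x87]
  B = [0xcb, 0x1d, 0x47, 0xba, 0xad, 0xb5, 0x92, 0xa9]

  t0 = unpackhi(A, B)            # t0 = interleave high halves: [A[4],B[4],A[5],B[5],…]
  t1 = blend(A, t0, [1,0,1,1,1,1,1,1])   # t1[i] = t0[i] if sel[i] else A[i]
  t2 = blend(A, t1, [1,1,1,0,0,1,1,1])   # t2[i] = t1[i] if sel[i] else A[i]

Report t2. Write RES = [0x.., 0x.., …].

RES = [0x29, 0x88, 0x6e, 0xe3, 0x29, 0x92, 0x87, 0xa9]

→ t0 |29|ad|6e|b5|65|92|87|a9|
→ t1 |29|88|6e|b5|65|92|87|a9|
→ t2 |29|88|6e|e3|29|92|87|a9|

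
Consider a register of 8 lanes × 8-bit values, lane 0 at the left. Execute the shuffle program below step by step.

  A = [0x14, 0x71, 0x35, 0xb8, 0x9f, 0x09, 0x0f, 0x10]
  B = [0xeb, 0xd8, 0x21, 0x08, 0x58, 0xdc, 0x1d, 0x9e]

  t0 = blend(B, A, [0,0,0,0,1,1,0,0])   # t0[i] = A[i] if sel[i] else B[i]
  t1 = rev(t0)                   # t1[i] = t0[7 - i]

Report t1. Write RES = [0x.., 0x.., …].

t0 = [0xeb, 0xd8, 0x21, 0x08, 0x9f, 0x09, 0x1d, 0x9e]
t1 = [0x9e, 0x1d, 0x09, 0x9f, 0x08, 0x21, 0xd8, 0xeb]

RES = [0x9e, 0x1d, 0x09, 0x9f, 0x08, 0x21, 0xd8, 0xeb]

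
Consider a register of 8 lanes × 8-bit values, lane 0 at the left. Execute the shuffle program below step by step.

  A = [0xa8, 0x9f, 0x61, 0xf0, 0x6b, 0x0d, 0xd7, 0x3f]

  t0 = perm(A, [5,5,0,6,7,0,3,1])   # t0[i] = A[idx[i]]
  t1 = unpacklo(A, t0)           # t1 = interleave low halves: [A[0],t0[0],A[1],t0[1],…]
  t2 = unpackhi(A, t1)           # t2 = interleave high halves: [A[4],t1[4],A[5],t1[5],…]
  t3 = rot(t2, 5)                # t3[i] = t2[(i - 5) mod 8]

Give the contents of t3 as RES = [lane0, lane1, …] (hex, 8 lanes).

RES = [0xa8, 0xd7, 0xf0, 0x3f, 0xd7, 0x6b, 0x61, 0x0d]

→ t0 |0d|0d|a8|d7|3f|a8|f0|9f|
→ t1 |a8|0d|9f|0d|61|a8|f0|d7|
→ t2 |6b|61|0d|a8|d7|f0|3f|d7|
→ t3 |a8|d7|f0|3f|d7|6b|61|0d|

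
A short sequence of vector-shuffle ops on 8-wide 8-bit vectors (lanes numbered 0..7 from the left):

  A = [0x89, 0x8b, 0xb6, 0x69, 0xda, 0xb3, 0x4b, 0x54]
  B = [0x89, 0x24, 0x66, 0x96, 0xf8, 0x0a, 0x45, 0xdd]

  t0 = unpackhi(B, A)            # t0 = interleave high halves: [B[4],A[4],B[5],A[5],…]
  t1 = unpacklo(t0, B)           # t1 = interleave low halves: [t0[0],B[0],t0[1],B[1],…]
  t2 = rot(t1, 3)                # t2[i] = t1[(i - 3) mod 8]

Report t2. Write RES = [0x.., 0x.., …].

  t0: f8 da 0a b3 45 4b dd 54
  t1: f8 89 da 24 0a 66 b3 96
  t2: 66 b3 96 f8 89 da 24 0a

RES = [ 0x66  0xb3  0x96  0xf8  0x89  0xda  0x24  0x0a ]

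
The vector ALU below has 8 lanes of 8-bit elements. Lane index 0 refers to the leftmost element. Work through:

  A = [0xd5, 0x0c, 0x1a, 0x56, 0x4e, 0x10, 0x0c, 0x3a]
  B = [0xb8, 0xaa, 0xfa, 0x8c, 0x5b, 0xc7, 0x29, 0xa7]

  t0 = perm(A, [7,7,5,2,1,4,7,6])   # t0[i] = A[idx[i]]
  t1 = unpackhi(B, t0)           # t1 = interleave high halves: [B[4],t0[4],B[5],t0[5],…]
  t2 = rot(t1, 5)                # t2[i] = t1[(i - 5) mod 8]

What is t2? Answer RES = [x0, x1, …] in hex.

→ t0 |3a|3a|10|1a|0c|4e|3a|0c|
→ t1 |5b|0c|c7|4e|29|3a|a7|0c|
→ t2 |4e|29|3a|a7|0c|5b|0c|c7|

RES = [0x4e, 0x29, 0x3a, 0xa7, 0x0c, 0x5b, 0x0c, 0xc7]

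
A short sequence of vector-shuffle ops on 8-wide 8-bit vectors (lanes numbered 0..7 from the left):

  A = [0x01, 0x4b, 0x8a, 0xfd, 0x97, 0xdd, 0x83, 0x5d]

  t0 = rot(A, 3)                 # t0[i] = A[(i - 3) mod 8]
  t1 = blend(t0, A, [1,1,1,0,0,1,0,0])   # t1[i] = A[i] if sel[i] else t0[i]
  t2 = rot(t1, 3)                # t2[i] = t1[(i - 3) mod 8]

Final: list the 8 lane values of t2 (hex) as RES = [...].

→ t0 |dd|83|5d|01|4b|8a|fd|97|
→ t1 |01|4b|8a|01|4b|dd|fd|97|
→ t2 |dd|fd|97|01|4b|8a|01|4b|

RES = [0xdd, 0xfd, 0x97, 0x01, 0x4b, 0x8a, 0x01, 0x4b]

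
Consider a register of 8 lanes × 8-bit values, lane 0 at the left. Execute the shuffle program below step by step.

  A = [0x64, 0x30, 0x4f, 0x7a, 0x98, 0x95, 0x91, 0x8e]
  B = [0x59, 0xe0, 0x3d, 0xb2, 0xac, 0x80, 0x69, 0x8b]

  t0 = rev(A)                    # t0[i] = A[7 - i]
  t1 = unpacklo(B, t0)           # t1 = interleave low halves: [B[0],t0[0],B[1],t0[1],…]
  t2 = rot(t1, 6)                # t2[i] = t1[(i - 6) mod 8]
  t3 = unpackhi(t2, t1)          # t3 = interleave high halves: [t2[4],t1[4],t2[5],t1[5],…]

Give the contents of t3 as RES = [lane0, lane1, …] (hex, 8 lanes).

RES = [0xb2, 0x3d, 0x98, 0x95, 0x59, 0xb2, 0x8e, 0x98]

→ t0 |8e|91|95|98|7a|4f|30|64|
→ t1 |59|8e|e0|91|3d|95|b2|98|
→ t2 |e0|91|3d|95|b2|98|59|8e|
→ t3 |b2|3d|98|95|59|b2|8e|98|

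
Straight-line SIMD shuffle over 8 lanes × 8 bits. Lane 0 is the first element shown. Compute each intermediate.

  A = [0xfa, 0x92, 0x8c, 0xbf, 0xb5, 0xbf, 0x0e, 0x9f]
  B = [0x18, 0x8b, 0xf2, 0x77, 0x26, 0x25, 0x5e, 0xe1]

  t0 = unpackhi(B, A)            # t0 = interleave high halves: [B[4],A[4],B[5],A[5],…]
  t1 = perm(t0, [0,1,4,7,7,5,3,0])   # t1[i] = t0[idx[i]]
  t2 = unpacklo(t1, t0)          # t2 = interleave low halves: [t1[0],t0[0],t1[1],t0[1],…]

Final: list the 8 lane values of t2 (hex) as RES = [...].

t0 = [0x26, 0xb5, 0x25, 0xbf, 0x5e, 0x0e, 0xe1, 0x9f]
t1 = [0x26, 0xb5, 0x5e, 0x9f, 0x9f, 0x0e, 0xbf, 0x26]
t2 = [0x26, 0x26, 0xb5, 0xb5, 0x5e, 0x25, 0x9f, 0xbf]

RES = [0x26, 0x26, 0xb5, 0xb5, 0x5e, 0x25, 0x9f, 0xbf]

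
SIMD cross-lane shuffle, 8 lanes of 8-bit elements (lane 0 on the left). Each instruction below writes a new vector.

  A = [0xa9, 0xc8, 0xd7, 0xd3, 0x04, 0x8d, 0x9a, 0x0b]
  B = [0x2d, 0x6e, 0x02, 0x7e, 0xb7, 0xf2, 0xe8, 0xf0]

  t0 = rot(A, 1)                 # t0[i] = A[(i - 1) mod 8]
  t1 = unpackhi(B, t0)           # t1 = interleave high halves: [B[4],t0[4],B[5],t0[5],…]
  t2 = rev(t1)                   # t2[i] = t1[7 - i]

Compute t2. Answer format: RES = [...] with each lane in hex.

t0 = [0x0b, 0xa9, 0xc8, 0xd7, 0xd3, 0x04, 0x8d, 0x9a]
t1 = [0xb7, 0xd3, 0xf2, 0x04, 0xe8, 0x8d, 0xf0, 0x9a]
t2 = [0x9a, 0xf0, 0x8d, 0xe8, 0x04, 0xf2, 0xd3, 0xb7]

RES = [0x9a, 0xf0, 0x8d, 0xe8, 0x04, 0xf2, 0xd3, 0xb7]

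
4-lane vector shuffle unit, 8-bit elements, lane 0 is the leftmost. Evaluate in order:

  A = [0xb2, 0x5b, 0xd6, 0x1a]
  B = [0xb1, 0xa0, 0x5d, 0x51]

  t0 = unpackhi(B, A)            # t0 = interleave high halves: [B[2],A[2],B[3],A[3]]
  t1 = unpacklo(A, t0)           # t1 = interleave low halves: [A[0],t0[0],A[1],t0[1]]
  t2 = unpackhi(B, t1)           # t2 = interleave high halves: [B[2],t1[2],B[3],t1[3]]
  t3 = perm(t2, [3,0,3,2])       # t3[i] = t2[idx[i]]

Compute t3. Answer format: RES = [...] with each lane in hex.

RES = [ 0xd6  0x5d  0xd6  0x51 ]

t0 = [0x5d, 0xd6, 0x51, 0x1a]
t1 = [0xb2, 0x5d, 0x5b, 0xd6]
t2 = [0x5d, 0x5b, 0x51, 0xd6]
t3 = [0xd6, 0x5d, 0xd6, 0x51]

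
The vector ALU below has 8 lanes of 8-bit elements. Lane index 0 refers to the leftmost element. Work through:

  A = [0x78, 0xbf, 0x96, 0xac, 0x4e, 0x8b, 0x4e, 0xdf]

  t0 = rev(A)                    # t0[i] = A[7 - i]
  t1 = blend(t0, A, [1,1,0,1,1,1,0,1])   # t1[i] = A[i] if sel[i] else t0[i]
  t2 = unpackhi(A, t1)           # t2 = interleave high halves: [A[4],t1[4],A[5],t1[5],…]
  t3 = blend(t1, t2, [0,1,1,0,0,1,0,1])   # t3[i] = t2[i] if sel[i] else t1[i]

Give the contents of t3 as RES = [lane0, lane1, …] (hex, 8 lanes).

RES = [0x78, 0x4e, 0x8b, 0xac, 0x4e, 0xbf, 0xbf, 0xdf]

→ t0 |df|4e|8b|4e|ac|96|bf|78|
→ t1 |78|bf|8b|ac|4e|8b|bf|df|
→ t2 |4e|4e|8b|8b|4e|bf|df|df|
→ t3 |78|4e|8b|ac|4e|bf|bf|df|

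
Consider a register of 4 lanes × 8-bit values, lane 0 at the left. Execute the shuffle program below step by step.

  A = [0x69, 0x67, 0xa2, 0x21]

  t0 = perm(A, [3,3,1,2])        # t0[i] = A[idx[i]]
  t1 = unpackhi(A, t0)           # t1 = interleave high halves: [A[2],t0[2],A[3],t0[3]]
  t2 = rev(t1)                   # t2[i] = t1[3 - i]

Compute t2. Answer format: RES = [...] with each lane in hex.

RES = [0xa2, 0x21, 0x67, 0xa2]

  t0: 21 21 67 a2
  t1: a2 67 21 a2
  t2: a2 21 67 a2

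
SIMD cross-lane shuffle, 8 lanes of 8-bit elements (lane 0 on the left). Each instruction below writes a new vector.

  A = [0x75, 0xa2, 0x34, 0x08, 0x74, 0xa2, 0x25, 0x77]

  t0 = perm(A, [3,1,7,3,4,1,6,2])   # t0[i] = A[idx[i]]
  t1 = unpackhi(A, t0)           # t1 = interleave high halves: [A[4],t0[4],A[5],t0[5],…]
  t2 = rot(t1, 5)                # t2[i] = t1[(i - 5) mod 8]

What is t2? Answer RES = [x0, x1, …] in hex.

RES = [ 0xa2  0x25  0x25  0x77  0x34  0x74  0x74  0xa2 ]

→ t0 |08|a2|77|08|74|a2|25|34|
→ t1 |74|74|a2|a2|25|25|77|34|
→ t2 |a2|25|25|77|34|74|74|a2|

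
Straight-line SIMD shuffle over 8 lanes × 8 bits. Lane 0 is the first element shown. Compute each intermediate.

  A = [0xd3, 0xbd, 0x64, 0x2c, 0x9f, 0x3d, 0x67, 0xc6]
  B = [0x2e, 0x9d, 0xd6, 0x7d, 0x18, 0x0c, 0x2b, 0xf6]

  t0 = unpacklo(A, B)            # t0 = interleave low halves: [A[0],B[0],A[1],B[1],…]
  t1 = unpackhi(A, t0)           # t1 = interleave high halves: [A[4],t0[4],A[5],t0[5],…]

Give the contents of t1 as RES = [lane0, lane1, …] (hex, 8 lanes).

→ t0 |d3|2e|bd|9d|64|d6|2c|7d|
→ t1 |9f|64|3d|d6|67|2c|c6|7d|

RES = [0x9f, 0x64, 0x3d, 0xd6, 0x67, 0x2c, 0xc6, 0x7d]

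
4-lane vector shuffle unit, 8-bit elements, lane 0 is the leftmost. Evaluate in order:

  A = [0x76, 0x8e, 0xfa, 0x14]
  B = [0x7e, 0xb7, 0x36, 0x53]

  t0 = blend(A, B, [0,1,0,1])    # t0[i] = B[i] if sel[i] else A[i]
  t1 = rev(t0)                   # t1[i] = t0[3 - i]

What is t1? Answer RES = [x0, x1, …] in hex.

RES = [0x53, 0xfa, 0xb7, 0x76]

t0 = [0x76, 0xb7, 0xfa, 0x53]
t1 = [0x53, 0xfa, 0xb7, 0x76]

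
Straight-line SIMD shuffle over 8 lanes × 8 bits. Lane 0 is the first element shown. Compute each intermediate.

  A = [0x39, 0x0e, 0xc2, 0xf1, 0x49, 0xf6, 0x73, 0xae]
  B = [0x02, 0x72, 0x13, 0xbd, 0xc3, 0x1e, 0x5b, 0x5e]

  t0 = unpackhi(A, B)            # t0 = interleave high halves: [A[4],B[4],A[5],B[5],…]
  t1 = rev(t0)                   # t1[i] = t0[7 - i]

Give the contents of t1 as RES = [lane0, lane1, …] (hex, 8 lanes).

RES = [0x5e, 0xae, 0x5b, 0x73, 0x1e, 0xf6, 0xc3, 0x49]

→ t0 |49|c3|f6|1e|73|5b|ae|5e|
→ t1 |5e|ae|5b|73|1e|f6|c3|49|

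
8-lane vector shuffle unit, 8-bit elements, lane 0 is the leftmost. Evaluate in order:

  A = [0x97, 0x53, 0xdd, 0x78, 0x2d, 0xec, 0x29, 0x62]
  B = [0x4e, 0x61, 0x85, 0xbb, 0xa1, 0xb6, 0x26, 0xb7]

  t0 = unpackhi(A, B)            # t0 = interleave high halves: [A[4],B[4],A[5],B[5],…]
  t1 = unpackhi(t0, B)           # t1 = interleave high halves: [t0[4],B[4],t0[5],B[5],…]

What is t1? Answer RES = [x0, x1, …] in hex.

t0 = [0x2d, 0xa1, 0xec, 0xb6, 0x29, 0x26, 0x62, 0xb7]
t1 = [0x29, 0xa1, 0x26, 0xb6, 0x62, 0x26, 0xb7, 0xb7]

RES = [ 0x29  0xa1  0x26  0xb6  0x62  0x26  0xb7  0xb7 ]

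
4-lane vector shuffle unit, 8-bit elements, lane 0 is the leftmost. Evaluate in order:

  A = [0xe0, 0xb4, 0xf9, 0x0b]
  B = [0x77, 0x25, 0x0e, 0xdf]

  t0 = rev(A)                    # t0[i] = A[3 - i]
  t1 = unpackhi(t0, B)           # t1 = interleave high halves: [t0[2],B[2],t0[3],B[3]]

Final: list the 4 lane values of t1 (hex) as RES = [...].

t0 = [0x0b, 0xf9, 0xb4, 0xe0]
t1 = [0xb4, 0x0e, 0xe0, 0xdf]

RES = [0xb4, 0x0e, 0xe0, 0xdf]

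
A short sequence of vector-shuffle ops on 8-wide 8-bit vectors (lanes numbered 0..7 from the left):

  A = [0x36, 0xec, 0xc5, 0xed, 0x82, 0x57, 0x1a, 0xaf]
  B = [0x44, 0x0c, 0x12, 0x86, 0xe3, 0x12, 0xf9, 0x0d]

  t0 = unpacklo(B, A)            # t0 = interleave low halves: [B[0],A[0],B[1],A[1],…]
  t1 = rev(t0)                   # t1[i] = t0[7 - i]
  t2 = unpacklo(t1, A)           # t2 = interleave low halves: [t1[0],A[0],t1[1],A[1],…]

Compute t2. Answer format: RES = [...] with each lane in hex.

→ t0 |44|36|0c|ec|12|c5|86|ed|
→ t1 |ed|86|c5|12|ec|0c|36|44|
→ t2 |ed|36|86|ec|c5|c5|12|ed|

RES = [ 0xed  0x36  0x86  0xec  0xc5  0xc5  0x12  0xed ]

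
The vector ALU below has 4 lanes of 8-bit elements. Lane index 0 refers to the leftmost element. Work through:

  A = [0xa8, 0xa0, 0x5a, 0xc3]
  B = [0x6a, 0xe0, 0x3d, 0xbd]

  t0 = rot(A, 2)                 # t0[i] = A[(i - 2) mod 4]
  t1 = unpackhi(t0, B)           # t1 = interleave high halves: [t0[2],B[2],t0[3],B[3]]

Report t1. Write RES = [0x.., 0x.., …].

RES = [ 0xa8  0x3d  0xa0  0xbd ]

t0 = [0x5a, 0xc3, 0xa8, 0xa0]
t1 = [0xa8, 0x3d, 0xa0, 0xbd]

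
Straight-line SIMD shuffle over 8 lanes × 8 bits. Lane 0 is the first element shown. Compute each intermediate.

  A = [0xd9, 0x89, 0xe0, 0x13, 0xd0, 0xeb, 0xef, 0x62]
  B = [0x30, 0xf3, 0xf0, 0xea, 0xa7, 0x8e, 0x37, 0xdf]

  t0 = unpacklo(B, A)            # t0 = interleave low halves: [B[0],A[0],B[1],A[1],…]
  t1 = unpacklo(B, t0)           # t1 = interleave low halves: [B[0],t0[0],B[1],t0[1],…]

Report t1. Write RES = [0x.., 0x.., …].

t0 = [0x30, 0xd9, 0xf3, 0x89, 0xf0, 0xe0, 0xea, 0x13]
t1 = [0x30, 0x30, 0xf3, 0xd9, 0xf0, 0xf3, 0xea, 0x89]

RES = [ 0x30  0x30  0xf3  0xd9  0xf0  0xf3  0xea  0x89 ]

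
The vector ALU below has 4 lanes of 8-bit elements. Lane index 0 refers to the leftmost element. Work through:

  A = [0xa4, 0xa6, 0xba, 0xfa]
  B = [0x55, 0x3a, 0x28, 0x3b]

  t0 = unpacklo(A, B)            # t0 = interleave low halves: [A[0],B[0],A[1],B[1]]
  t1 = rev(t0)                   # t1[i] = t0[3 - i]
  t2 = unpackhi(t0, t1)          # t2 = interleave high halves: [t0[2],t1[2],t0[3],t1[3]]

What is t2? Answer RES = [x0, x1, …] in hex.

RES = [0xa6, 0x55, 0x3a, 0xa4]

→ t0 |a4|55|a6|3a|
→ t1 |3a|a6|55|a4|
→ t2 |a6|55|3a|a4|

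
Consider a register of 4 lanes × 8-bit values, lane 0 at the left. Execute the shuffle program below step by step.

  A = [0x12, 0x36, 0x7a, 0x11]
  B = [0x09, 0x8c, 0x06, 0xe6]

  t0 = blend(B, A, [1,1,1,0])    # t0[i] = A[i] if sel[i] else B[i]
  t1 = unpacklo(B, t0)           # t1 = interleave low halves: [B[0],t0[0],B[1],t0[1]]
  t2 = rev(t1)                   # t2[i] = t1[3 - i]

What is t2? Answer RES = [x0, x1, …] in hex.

RES = [0x36, 0x8c, 0x12, 0x09]

t0 = [0x12, 0x36, 0x7a, 0xe6]
t1 = [0x09, 0x12, 0x8c, 0x36]
t2 = [0x36, 0x8c, 0x12, 0x09]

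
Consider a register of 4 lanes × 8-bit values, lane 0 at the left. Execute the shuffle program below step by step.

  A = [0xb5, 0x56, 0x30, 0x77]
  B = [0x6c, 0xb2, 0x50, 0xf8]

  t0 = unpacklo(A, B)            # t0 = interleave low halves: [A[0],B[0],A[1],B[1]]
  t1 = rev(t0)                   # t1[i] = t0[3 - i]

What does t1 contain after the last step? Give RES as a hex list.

  t0: b5 6c 56 b2
  t1: b2 56 6c b5

RES = [0xb2, 0x56, 0x6c, 0xb5]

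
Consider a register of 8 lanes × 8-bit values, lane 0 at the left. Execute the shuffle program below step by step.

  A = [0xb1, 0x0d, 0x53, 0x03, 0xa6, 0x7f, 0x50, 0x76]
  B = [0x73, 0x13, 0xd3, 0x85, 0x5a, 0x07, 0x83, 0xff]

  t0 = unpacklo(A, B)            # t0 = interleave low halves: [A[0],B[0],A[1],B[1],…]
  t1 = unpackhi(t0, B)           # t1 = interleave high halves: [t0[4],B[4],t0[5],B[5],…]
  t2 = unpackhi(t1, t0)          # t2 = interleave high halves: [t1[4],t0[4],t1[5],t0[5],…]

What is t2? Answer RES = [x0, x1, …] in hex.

RES = [0x03, 0x53, 0x83, 0xd3, 0x85, 0x03, 0xff, 0x85]

→ t0 |b1|73|0d|13|53|d3|03|85|
→ t1 |53|5a|d3|07|03|83|85|ff|
→ t2 |03|53|83|d3|85|03|ff|85|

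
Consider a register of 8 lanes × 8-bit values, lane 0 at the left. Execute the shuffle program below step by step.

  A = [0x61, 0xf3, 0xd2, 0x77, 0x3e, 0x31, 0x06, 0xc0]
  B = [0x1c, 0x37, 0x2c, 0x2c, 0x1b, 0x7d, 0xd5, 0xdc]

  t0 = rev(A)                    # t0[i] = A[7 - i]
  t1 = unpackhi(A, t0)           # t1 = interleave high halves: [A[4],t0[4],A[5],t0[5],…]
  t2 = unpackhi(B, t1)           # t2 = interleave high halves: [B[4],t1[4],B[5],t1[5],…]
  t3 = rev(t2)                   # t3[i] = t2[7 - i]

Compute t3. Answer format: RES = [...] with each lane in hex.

→ t0 |c0|06|31|3e|77|d2|f3|61|
→ t1 |3e|77|31|d2|06|f3|c0|61|
→ t2 |1b|06|7d|f3|d5|c0|dc|61|
→ t3 |61|dc|c0|d5|f3|7d|06|1b|

RES = [ 0x61  0xdc  0xc0  0xd5  0xf3  0x7d  0x06  0x1b ]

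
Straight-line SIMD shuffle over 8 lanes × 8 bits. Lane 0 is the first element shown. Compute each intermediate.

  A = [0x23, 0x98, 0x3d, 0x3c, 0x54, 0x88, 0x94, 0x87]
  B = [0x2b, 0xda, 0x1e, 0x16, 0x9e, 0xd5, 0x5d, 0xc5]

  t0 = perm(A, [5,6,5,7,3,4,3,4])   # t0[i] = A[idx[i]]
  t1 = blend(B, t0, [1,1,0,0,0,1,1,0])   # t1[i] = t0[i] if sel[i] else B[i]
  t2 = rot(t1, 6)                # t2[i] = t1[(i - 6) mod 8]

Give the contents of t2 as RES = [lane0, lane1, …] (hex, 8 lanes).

RES = [ 0x1e  0x16  0x9e  0x54  0x3c  0xc5  0x88  0x94 ]

  t0: 88 94 88 87 3c 54 3c 54
  t1: 88 94 1e 16 9e 54 3c c5
  t2: 1e 16 9e 54 3c c5 88 94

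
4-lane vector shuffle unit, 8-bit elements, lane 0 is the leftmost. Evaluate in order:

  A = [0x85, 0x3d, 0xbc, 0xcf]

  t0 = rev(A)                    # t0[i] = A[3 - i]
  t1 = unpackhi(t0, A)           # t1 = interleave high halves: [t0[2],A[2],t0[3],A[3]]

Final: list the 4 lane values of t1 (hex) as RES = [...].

RES = [0x3d, 0xbc, 0x85, 0xcf]

t0 = [0xcf, 0xbc, 0x3d, 0x85]
t1 = [0x3d, 0xbc, 0x85, 0xcf]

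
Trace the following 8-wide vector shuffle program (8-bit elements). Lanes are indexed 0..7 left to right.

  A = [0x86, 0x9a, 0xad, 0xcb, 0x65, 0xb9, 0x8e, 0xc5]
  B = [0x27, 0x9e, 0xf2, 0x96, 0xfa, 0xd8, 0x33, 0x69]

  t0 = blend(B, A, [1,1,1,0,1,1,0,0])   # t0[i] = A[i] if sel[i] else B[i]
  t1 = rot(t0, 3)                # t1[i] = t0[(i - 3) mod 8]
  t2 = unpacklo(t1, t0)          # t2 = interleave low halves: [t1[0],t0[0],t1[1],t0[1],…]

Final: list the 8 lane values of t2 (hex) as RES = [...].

RES = [ 0xb9  0x86  0x33  0x9a  0x69  0xad  0x86  0x96 ]

→ t0 |86|9a|ad|96|65|b9|33|69|
→ t1 |b9|33|69|86|9a|ad|96|65|
→ t2 |b9|86|33|9a|69|ad|86|96|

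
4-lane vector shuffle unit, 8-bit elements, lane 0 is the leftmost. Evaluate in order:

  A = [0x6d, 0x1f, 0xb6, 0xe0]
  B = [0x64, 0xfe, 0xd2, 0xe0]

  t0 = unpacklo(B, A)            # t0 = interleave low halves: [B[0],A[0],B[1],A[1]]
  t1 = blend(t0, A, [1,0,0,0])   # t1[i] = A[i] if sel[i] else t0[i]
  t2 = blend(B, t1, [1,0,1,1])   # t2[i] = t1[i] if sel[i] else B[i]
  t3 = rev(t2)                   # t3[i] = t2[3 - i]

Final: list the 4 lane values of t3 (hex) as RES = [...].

RES = [0x1f, 0xfe, 0xfe, 0x6d]

t0 = [0x64, 0x6d, 0xfe, 0x1f]
t1 = [0x6d, 0x6d, 0xfe, 0x1f]
t2 = [0x6d, 0xfe, 0xfe, 0x1f]
t3 = [0x1f, 0xfe, 0xfe, 0x6d]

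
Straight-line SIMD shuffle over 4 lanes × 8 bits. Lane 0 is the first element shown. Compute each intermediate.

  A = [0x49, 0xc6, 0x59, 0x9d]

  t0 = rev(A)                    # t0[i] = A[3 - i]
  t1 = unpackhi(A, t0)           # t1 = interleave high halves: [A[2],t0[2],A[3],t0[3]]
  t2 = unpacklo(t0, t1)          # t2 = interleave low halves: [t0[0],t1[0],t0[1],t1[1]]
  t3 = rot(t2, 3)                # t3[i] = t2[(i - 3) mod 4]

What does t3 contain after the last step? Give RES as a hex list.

RES = [0x59, 0x59, 0xc6, 0x9d]

  t0: 9d 59 c6 49
  t1: 59 c6 9d 49
  t2: 9d 59 59 c6
  t3: 59 59 c6 9d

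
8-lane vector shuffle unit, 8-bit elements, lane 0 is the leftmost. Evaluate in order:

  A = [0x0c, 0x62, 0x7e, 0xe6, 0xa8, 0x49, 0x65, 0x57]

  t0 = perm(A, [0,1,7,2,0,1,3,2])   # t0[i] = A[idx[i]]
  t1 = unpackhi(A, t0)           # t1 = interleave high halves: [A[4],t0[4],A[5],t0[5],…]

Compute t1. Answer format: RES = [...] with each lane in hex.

RES = [0xa8, 0x0c, 0x49, 0x62, 0x65, 0xe6, 0x57, 0x7e]

→ t0 |0c|62|57|7e|0c|62|e6|7e|
→ t1 |a8|0c|49|62|65|e6|57|7e|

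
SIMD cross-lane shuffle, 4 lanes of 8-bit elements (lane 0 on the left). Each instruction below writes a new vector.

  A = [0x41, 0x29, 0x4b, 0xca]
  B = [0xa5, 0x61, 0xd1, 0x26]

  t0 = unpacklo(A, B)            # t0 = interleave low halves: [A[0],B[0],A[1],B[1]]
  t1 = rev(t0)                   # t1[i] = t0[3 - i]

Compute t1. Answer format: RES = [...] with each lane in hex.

  t0: 41 a5 29 61
  t1: 61 29 a5 41

RES = [ 0x61  0x29  0xa5  0x41 ]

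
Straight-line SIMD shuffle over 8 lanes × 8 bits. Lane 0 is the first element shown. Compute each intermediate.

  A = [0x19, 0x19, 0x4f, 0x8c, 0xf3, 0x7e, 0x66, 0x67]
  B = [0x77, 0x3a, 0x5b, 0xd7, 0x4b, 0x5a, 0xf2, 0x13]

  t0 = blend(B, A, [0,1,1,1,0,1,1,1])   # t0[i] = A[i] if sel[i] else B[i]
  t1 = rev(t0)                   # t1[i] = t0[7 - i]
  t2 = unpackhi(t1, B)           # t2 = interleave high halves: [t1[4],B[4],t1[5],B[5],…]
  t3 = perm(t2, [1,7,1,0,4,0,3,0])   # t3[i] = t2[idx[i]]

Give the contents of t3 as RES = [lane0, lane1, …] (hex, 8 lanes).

→ t0 |77|19|4f|8c|4b|7e|66|67|
→ t1 |67|66|7e|4b|8c|4f|19|77|
→ t2 |8c|4b|4f|5a|19|f2|77|13|
→ t3 |4b|13|4b|8c|19|8c|5a|8c|

RES = [0x4b, 0x13, 0x4b, 0x8c, 0x19, 0x8c, 0x5a, 0x8c]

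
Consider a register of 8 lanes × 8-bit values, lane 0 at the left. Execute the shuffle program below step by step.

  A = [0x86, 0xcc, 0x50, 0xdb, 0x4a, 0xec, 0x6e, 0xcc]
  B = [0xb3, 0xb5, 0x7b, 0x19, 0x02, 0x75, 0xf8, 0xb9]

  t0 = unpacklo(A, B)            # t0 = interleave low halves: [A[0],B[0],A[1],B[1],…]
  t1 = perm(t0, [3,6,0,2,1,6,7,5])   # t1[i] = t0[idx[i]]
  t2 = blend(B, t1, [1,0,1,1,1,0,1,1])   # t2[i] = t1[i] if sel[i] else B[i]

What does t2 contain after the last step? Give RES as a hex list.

RES = [0xb5, 0xb5, 0x86, 0xcc, 0xb3, 0x75, 0x19, 0x7b]

→ t0 |86|b3|cc|b5|50|7b|db|19|
→ t1 |b5|db|86|cc|b3|db|19|7b|
→ t2 |b5|b5|86|cc|b3|75|19|7b|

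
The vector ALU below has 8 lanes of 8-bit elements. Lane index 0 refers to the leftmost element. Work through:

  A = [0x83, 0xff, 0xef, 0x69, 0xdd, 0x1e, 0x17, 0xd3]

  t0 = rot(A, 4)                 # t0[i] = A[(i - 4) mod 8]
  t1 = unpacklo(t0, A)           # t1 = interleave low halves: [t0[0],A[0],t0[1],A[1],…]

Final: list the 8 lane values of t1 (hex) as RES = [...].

→ t0 |dd|1e|17|d3|83|ff|ef|69|
→ t1 |dd|83|1e|ff|17|ef|d3|69|

RES = [0xdd, 0x83, 0x1e, 0xff, 0x17, 0xef, 0xd3, 0x69]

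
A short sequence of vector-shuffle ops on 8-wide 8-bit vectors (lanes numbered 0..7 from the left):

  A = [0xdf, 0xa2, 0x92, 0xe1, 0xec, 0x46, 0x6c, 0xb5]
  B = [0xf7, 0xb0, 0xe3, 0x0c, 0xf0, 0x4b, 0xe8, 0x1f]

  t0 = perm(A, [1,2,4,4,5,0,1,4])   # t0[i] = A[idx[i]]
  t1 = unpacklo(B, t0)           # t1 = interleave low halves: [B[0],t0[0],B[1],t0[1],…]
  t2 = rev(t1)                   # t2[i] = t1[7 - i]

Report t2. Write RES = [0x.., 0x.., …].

RES = [ 0xec  0x0c  0xec  0xe3  0x92  0xb0  0xa2  0xf7 ]

  t0: a2 92 ec ec 46 df a2 ec
  t1: f7 a2 b0 92 e3 ec 0c ec
  t2: ec 0c ec e3 92 b0 a2 f7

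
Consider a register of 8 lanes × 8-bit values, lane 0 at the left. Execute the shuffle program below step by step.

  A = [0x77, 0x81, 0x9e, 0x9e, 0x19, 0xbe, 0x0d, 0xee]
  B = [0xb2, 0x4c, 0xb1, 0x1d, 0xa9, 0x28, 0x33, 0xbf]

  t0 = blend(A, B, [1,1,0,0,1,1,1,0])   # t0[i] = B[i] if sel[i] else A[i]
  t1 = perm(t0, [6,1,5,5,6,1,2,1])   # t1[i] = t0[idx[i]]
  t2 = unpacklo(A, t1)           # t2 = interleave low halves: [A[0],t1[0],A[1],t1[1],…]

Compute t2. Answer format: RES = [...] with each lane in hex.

RES = [0x77, 0x33, 0x81, 0x4c, 0x9e, 0x28, 0x9e, 0x28]

  t0: b2 4c 9e 9e a9 28 33 ee
  t1: 33 4c 28 28 33 4c 9e 4c
  t2: 77 33 81 4c 9e 28 9e 28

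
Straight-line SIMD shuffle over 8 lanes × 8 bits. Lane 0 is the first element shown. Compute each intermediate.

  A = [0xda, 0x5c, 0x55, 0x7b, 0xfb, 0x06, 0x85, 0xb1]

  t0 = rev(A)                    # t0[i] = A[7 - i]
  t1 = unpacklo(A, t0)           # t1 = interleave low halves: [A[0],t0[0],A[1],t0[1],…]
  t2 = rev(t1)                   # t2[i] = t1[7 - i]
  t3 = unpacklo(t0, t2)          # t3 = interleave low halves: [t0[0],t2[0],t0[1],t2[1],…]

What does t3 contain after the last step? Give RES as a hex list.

RES = [0xb1, 0xfb, 0x85, 0x7b, 0x06, 0x06, 0xfb, 0x55]

t0 = [0xb1, 0x85, 0x06, 0xfb, 0x7b, 0x55, 0x5c, 0xda]
t1 = [0xda, 0xb1, 0x5c, 0x85, 0x55, 0x06, 0x7b, 0xfb]
t2 = [0xfb, 0x7b, 0x06, 0x55, 0x85, 0x5c, 0xb1, 0xda]
t3 = [0xb1, 0xfb, 0x85, 0x7b, 0x06, 0x06, 0xfb, 0x55]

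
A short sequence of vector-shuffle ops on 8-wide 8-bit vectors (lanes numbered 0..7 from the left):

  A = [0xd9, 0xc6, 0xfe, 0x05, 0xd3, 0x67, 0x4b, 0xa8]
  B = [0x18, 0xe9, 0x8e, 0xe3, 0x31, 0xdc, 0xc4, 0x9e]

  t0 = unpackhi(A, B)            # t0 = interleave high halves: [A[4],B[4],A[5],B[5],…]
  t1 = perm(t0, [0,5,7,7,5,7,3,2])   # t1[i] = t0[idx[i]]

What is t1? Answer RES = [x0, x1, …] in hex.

RES = [0xd3, 0xc4, 0x9e, 0x9e, 0xc4, 0x9e, 0xdc, 0x67]

→ t0 |d3|31|67|dc|4b|c4|a8|9e|
→ t1 |d3|c4|9e|9e|c4|9e|dc|67|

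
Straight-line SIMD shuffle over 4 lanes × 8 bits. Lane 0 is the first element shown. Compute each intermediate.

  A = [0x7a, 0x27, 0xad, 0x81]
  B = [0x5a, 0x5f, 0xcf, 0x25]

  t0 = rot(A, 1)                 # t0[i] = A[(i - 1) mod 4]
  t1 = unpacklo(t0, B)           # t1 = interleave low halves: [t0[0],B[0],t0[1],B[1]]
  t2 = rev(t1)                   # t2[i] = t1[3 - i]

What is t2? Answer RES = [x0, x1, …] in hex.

RES = [0x5f, 0x7a, 0x5a, 0x81]

  t0: 81 7a 27 ad
  t1: 81 5a 7a 5f
  t2: 5f 7a 5a 81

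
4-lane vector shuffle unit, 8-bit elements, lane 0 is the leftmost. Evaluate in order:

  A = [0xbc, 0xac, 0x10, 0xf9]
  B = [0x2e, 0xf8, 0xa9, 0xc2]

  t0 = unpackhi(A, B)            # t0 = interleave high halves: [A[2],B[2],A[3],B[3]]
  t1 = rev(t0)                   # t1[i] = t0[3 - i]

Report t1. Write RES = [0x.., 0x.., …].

RES = [0xc2, 0xf9, 0xa9, 0x10]

  t0: 10 a9 f9 c2
  t1: c2 f9 a9 10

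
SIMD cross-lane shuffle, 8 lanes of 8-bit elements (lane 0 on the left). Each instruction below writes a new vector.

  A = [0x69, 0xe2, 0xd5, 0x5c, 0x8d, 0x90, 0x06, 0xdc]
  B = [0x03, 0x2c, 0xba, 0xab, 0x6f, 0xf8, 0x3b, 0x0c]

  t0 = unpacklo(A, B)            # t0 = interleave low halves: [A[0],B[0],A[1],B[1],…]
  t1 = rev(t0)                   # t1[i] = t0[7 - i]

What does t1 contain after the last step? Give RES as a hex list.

RES = [0xab, 0x5c, 0xba, 0xd5, 0x2c, 0xe2, 0x03, 0x69]

  t0: 69 03 e2 2c d5 ba 5c ab
  t1: ab 5c ba d5 2c e2 03 69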